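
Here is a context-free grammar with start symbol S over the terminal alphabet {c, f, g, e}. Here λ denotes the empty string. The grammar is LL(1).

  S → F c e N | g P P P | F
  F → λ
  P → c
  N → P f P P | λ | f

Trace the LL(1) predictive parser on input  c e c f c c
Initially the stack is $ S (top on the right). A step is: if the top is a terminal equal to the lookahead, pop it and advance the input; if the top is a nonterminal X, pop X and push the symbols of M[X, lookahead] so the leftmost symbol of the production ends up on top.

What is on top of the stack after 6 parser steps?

step 1: stack=$ S  input=c e c f c c $  — expand S → F c e N
step 2: stack=$ N e c F  input=c e c f c c $  — expand F → λ
step 3: stack=$ N e c  input=c e c f c c $  — match c
step 4: stack=$ N e  input=e c f c c $  — match e
step 5: stack=$ N  input=c f c c $  — expand N → P f P P
step 6: stack=$ P P f P  input=c f c c $  — expand P → c
Stack after step 6: $ P P f c (top = c).

c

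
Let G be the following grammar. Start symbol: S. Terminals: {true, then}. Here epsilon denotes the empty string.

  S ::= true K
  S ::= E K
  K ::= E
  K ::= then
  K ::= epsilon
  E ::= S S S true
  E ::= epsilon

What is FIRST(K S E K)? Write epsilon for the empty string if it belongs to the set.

FIRST(S) = {epsilon, then, true}  (via E K)
FIRST(E) = {epsilon, then, true}  (via S S S true)
FIRST(K) = {epsilon, then, true}  (via E)
FIRST(K S E K): take FIRST of each symbol in turn, carrying on past any symbol whose FIRST contains epsilon; result {epsilon, then, true}.

{epsilon, then, true}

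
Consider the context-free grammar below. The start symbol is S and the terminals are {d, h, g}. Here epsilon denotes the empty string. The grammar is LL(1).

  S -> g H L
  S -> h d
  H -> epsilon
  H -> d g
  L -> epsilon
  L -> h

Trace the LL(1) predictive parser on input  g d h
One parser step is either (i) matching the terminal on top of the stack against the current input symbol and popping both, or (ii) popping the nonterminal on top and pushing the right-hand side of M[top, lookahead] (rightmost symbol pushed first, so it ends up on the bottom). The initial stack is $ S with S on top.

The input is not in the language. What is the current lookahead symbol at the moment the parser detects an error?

step 1: stack=$ S  input=g d h $  — expand S -> g H L
step 2: stack=$ L H g  input=g d h $  — match g
step 3: stack=$ L H  input=d h $  — expand H -> d g
step 4: stack=$ L g d  input=d h $  — match d
step 5: stack=$ L g  input=h $  — error: top is terminal g but lookahead is h

h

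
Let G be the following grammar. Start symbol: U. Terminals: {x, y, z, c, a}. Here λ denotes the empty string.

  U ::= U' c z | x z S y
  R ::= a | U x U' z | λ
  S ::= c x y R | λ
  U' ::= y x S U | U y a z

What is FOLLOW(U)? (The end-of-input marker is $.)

{$, c, x, y, z}

FIRST(S) = {λ, c}
FIRST(U) = {x, y}  (via U' c z)
FIRST(R) = {λ, a, x, y}  (via U x U' z)
FIRST(U') = {x, y}  (via U y a z)
FOLLOW(U) includes $ since U is the start symbol.
FOLLOW(S): in U::=x z S y, S is followed by y with FIRST {y}; in U'::=y x S U, S is followed by U with FIRST {x, y}. Thus FOLLOW(S) = {x, y}.
FOLLOW(R): in S::=c x y R, the suffix after R is empty, so FOLLOW(R) ⊇ FOLLOW(S) = {x, y}. Thus FOLLOW(R) = {x, y}.
FOLLOW(U'): in U::=U' c z, U' is followed by c z with FIRST {c}; in R::=U x U' z, U' is followed by z with FIRST {z}. Thus FOLLOW(U') = {c, z}.
FOLLOW(U): in R::=U x U' z, U is followed by x U' z with FIRST {x}; in U'::=y x S U, the suffix after U is empty, so FOLLOW(U) ⊇ FOLLOW(U') = {c, z}; in U'::=U y a z, U is followed by y a z with FIRST {y}. Thus FOLLOW(U) = {$, c, x, y, z}.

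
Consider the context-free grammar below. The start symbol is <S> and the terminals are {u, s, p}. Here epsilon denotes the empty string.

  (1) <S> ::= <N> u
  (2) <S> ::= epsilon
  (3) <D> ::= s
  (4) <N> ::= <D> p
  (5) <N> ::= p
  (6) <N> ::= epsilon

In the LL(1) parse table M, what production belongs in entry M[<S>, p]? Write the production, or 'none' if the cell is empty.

<S> ::= <N> u

FIRST(<D>) = {s}
FIRST(<N>) = {epsilon, p, s}  (via <D> p)
FIRST(<S>) = {epsilon, p, s, u}  (via <N> u)
FOLLOW(<S>) includes $ since <S> is the start symbol.
FOLLOW(<S>): <S> appears on no right-hand side. Thus FOLLOW(<S>) = {$}.
For <S> ::= <N> u: FIRST(<N> u) = {p, s, u}, so it goes in M[<S>, t] for t ∈ {p, s, u}.
For <S> ::= epsilon: FIRST(epsilon) = {epsilon}, so it goes in M[<S>, t] for t ∈ {}; since epsilon ∈ FIRST, also for every t ∈ FOLLOW(<S>) = {$}.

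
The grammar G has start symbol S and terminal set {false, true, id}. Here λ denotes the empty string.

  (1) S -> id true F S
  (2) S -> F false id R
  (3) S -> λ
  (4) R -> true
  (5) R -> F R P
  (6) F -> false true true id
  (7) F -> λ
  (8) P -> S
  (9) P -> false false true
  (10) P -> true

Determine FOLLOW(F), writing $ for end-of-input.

{$, false, id, true}

FIRST(F) = {λ, false}
FIRST(S) = {λ, false, id}  (via F false id R)
FIRST(R) = {false, true}  (via F R P)
FIRST(P) = {λ, false, id, true}  (via S)
FOLLOW(S) includes $ since S is the start symbol.
FOLLOW(S): in S->id true F S, the suffix after S is empty (adds nothing new); in P->S, the suffix after S is empty, so FOLLOW(S) ⊇ FOLLOW(P) = {$, false, id, true}. Thus FOLLOW(S) = {$, false, id, true}.
FOLLOW(R): in S->F false id R, the suffix after R is empty, so FOLLOW(R) ⊇ FOLLOW(S) = {$, false, id, true}; in R->F R P, R is followed by P with FIRST {λ, false, id, true}; in R->F R P, the suffix after R is nullable (adds nothing new). Thus FOLLOW(R) = {$, false, id, true}.
FOLLOW(F): in S->id true F S, F is followed by S with FIRST {λ, false, id}; in S->id true F S, the suffix after F is nullable, so FOLLOW(F) ⊇ FOLLOW(S) = {$, false, id, true}; in S->F false id R, F is followed by false id R with FIRST {false}; in R->F R P, F is followed by R P with FIRST {false, true}. Thus FOLLOW(F) = {$, false, id, true}.
FOLLOW(P): in R->F R P, the suffix after P is empty, so FOLLOW(P) ⊇ FOLLOW(R) = {$, false, id, true}. Thus FOLLOW(P) = {$, false, id, true}.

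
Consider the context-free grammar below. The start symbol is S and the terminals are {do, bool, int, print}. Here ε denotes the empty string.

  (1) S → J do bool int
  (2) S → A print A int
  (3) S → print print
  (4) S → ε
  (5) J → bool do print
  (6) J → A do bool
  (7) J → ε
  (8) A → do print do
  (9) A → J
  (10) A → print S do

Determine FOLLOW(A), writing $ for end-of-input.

FIRST(S): from S→J do bool int we get {bool, do, print}; from S→A print A int we get {bool, do, print}; from S→print print we get {print}; from S→ε we get {ε}. So FIRST(S) = {ε, bool, do, print}.
FIRST(J): from J→bool do print we get {bool}; from J→A do bool we get {bool, do, print}; from J→ε we get {ε}. So FIRST(J) = {ε, bool, do, print}.
FIRST(A): from A→do print do we get {do}; from A→J we get {ε, bool, do, print}; from A→print S do we get {print}. So FIRST(A) = {ε, bool, do, print}.
FOLLOW(S) includes $ since S is the start symbol.
FOLLOW(S): in A→print S do, S is followed by do with FIRST {do}. Thus FOLLOW(S) = {$, do}.
FOLLOW(A): in S→A print A int (occurrence 1), A is followed by print A int with FIRST {print}; in S→A print A int (occurrence 2), A is followed by int with FIRST {int}; in J→A do bool, A is followed by do bool with FIRST {do}. Thus FOLLOW(A) = {do, int, print}.
FOLLOW(J): in S→J do bool int, J is followed by do bool int with FIRST {do}; in A→J, the suffix after J is empty, so FOLLOW(J) ⊇ FOLLOW(A) = {do, int, print}. Thus FOLLOW(J) = {do, int, print}.

{do, int, print}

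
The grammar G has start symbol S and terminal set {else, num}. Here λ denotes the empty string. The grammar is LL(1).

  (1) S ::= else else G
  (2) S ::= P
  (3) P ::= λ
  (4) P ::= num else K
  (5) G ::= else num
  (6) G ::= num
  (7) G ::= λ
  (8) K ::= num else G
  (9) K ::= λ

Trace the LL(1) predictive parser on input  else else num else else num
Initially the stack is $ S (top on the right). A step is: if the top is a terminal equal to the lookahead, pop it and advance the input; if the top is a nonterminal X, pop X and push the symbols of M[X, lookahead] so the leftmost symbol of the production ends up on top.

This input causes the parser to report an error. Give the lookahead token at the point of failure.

step 1: stack=$ S  input=else else num else else num $  — expand S ::= else else G
step 2: stack=$ G else else  input=else else num else else num $  — match else
step 3: stack=$ G else  input=else num else else num $  — match else
step 4: stack=$ G  input=num else else num $  — expand G ::= num
step 5: stack=$ num  input=num else else num $  — match num
step 6: stack=$  input=else else num $  — error: stack empty but input remains

else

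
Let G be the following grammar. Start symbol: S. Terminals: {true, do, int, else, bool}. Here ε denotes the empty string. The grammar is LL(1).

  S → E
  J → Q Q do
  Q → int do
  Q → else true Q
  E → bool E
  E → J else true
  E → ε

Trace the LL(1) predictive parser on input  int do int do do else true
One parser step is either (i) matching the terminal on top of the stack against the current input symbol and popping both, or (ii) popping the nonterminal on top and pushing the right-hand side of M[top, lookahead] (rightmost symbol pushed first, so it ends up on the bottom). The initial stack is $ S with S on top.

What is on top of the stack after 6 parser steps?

Q

     Stack                    Input                         Action
  1  $ S                      int do int do do else true $  expand S → E
  2  $ E                      int do int do do else true $  expand E → J else true
  3  $ true else J            int do int do do else true $  expand J → Q Q do
  4  $ true else do Q Q       int do int do do else true $  expand Q → int do
  5  $ true else do Q do int  int do int do do else true $  match int
  6  $ true else do Q do      do int do do else true $      match do
Stack after step 6: $ true else do Q (top = Q).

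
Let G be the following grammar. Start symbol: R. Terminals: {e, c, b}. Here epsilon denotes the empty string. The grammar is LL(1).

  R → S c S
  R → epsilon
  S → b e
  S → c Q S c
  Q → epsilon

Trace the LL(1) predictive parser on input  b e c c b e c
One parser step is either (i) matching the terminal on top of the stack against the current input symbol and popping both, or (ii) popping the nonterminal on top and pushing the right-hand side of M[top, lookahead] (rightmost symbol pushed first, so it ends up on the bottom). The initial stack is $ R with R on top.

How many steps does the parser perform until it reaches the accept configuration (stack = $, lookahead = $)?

step 1: stack=$ R  input=b e c c b e c $  — expand R → S c S
step 2: stack=$ S c S  input=b e c c b e c $  — expand S → b e
step 3: stack=$ S c e b  input=b e c c b e c $  — match b
step 4: stack=$ S c e  input=e c c b e c $  — match e
step 5: stack=$ S c  input=c c b e c $  — match c
step 6: stack=$ S  input=c b e c $  — expand S → c Q S c
step 7: stack=$ c S Q c  input=c b e c $  — match c
step 8: stack=$ c S Q  input=b e c $  — expand Q → epsilon
step 9: stack=$ c S  input=b e c $  — expand S → b e
step 10: stack=$ c e b  input=b e c $  — match b
step 11: stack=$ c e  input=e c $  — match e
step 12: stack=$ c  input=c $  — match c
Accept reached after 12 steps.

12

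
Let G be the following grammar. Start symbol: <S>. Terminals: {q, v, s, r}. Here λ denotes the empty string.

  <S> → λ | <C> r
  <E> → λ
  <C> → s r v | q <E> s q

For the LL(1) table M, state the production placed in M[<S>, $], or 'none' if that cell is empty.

<S> → λ

FIRST(<E>): from <E>→λ we get {λ}. So FIRST(<E>) = {λ}.
FIRST(<C>): from <C>→s r v we get {s}; from <C>→q <E> s q we get {q}. So FIRST(<C>) = {q, s}.
FIRST(<S>): from <S>→λ we get {λ}; from <S>→<C> r we get {q, s}. So FIRST(<S>) = {λ, q, s}.
FOLLOW(<S>) includes $ since <S> is the start symbol.
FOLLOW(<S>): <S> appears on no right-hand side. Thus FOLLOW(<S>) = {$}.
For <S> → λ: FIRST(λ) = {λ}, so it goes in M[<S>, t] for t ∈ {}; since λ ∈ FIRST, also for every t ∈ FOLLOW(<S>) = {$}.
For <S> → <C> r: FIRST(<C> r) = {q, s}, so it goes in M[<S>, t] for t ∈ {q, s}.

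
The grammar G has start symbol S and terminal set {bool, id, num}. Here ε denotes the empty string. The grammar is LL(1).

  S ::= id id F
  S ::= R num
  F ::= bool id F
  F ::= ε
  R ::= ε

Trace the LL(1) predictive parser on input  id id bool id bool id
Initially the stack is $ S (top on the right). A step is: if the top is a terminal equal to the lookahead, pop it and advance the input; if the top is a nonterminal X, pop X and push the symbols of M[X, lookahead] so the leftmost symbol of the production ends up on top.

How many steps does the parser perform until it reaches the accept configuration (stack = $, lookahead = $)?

step 1: stack=$ S  input=id id bool id bool id $  — expand S ::= id id F
step 2: stack=$ F id id  input=id id bool id bool id $  — match id
step 3: stack=$ F id  input=id bool id bool id $  — match id
step 4: stack=$ F  input=bool id bool id $  — expand F ::= bool id F
step 5: stack=$ F id bool  input=bool id bool id $  — match bool
step 6: stack=$ F id  input=id bool id $  — match id
step 7: stack=$ F  input=bool id $  — expand F ::= bool id F
step 8: stack=$ F id bool  input=bool id $  — match bool
step 9: stack=$ F id  input=id $  — match id
step 10: stack=$ F  input=$  — expand F ::= ε
Accept reached after 10 steps.

10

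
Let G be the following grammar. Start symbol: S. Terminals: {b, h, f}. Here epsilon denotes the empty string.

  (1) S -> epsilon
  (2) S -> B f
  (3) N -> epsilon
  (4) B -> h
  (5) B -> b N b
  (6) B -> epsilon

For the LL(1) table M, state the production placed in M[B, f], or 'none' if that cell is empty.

FIRST(N): from N->epsilon we get {epsilon}. So FIRST(N) = {epsilon}.
FIRST(B): from B->h we get {h}; from B->b N b we get {b}; from B->epsilon we get {epsilon}. So FIRST(B) = {epsilon, b, h}.
FIRST(S): from S->epsilon we get {epsilon}; from S->B f we get {b, f, h}. So FIRST(S) = {epsilon, b, f, h}.
FOLLOW(S) includes $ since S is the start symbol.
FOLLOW(B): in S->B f, B is followed by f with FIRST {f}. Thus FOLLOW(B) = {f}.
For B -> h: FIRST(h) = {h}, so it goes in M[B, t] for t ∈ {h}.
For B -> b N b: FIRST(b N b) = {b}, so it goes in M[B, t] for t ∈ {b}.
For B -> epsilon: FIRST(epsilon) = {epsilon}, so it goes in M[B, t] for t ∈ {}; since epsilon ∈ FIRST, also for every t ∈ FOLLOW(B) = {f}.

B -> epsilon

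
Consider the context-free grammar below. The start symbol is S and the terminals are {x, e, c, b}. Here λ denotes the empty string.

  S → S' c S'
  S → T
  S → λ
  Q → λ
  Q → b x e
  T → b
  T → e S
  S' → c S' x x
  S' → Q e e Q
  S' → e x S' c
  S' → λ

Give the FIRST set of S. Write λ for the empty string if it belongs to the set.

FIRST(Q) = {λ, b}
FIRST(T) = {b, e}
FIRST(S') = {λ, b, c, e}  (via Q e e Q)
FIRST(S) = {λ, b, c, e}  (via S' c S', T)

{λ, b, c, e}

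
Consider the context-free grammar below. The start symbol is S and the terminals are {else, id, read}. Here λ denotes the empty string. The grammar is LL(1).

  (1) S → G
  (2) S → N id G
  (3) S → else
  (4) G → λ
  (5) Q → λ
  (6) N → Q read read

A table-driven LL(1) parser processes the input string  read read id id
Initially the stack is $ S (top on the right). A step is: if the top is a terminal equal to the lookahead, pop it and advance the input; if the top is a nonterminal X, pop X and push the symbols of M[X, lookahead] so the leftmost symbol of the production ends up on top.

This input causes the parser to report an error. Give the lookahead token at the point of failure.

id

     Stack               Input              Action
  1  $ S                 read read id id $  expand S → N id G
  2  $ G id N            read read id id $  expand N → Q read read
  3  $ G id read read Q  read read id id $  expand Q → λ
  4  $ G id read read    read read id id $  match read
  5  $ G id read         read id id $       match read
  6  $ G id              id id $            match id
  7  $ G                 id $               error: M[G, id] is empty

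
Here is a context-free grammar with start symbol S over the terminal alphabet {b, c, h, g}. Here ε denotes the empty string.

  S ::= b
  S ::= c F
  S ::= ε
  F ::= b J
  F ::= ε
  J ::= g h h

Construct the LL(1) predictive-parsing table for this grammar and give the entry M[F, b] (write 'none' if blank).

F ::= b J

FIRST(S): from S::=b we get {b}; from S::=c F we get {c}; from S::=ε we get {ε}. So FIRST(S) = {ε, b, c}.
FIRST(F): from F::=b J we get {b}; from F::=ε we get {ε}. So FIRST(F) = {ε, b}.
FIRST(J): from J::=g h h we get {g}. So FIRST(J) = {g}.
FOLLOW(S) includes $ since S is the start symbol.
FOLLOW(S): S appears on no right-hand side. Thus FOLLOW(S) = {$}.
FOLLOW(F): in S::=c F, the suffix after F is empty, so FOLLOW(F) ⊇ FOLLOW(S) = {$}. Thus FOLLOW(F) = {$}.
For F ::= b J: FIRST(b J) = {b}, so it goes in M[F, t] for t ∈ {b}.
For F ::= ε: FIRST(ε) = {ε}, so it goes in M[F, t] for t ∈ {}; since ε ∈ FIRST, also for every t ∈ FOLLOW(F) = {$}.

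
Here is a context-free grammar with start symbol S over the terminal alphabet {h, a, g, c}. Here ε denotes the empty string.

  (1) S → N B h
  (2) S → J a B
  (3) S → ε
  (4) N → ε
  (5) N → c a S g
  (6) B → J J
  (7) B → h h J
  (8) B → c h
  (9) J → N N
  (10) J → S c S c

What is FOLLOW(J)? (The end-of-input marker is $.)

FIRST(N): from N→ε we get {ε}; from N→c a S g we get {c}. So FIRST(N) = {ε, c}.
FIRST(S): from S→N B h we get {a, c, h}; from S→J a B we get {a, c, h}; from S→ε we get {ε}. So FIRST(S) = {ε, a, c, h}.
FIRST(J): from J→N N we get {ε, c}; from J→S c S c we get {a, c, h}. So FIRST(J) = {ε, a, c, h}.
FIRST(B): from B→J J we get {ε, a, c, h}; from B→h h J we get {h}; from B→c h we get {c}. So FIRST(B) = {ε, a, c, h}.
FOLLOW(S) includes $ since S is the start symbol.
FOLLOW(S): in N→c a S g, S is followed by g with FIRST {g}; in J→S c S c (occurrence 1), S is followed by c S c with FIRST {c}; in J→S c S c (occurrence 2), S is followed by c with FIRST {c}. Thus FOLLOW(S) = {$, c, g}.
FOLLOW(B): in S→N B h, B is followed by h with FIRST {h}; in S→J a B, the suffix after B is empty, so FOLLOW(B) ⊇ FOLLOW(S) = {$, c, g}. Thus FOLLOW(B) = {$, c, g, h}.
FOLLOW(J): in S→J a B, J is followed by a B with FIRST {a}; in B→J J (occurrence 1), J is followed by J with FIRST {ε, a, c, h}; in B→J J (occurrence 1), the suffix after J is nullable, so FOLLOW(J) ⊇ FOLLOW(B) = {$, c, g, h}; in B→J J (occurrence 2), the suffix after J is empty, so FOLLOW(J) ⊇ FOLLOW(B) = {$, c, g, h}; in B→h h J, the suffix after J is empty, so FOLLOW(J) ⊇ FOLLOW(B) = {$, c, g, h}. Thus FOLLOW(J) = {$, a, c, g, h}.
FOLLOW(N): in S→N B h, N is followed by B h with FIRST {a, c, h}; in J→N N (occurrence 1), N is followed by N with FIRST {ε, c}; in J→N N (occurrence 1), the suffix after N is nullable, so FOLLOW(N) ⊇ FOLLOW(J) = {$, a, c, g, h}; in J→N N (occurrence 2), the suffix after N is empty, so FOLLOW(N) ⊇ FOLLOW(J) = {$, a, c, g, h}. Thus FOLLOW(N) = {$, a, c, g, h}.

{$, a, c, g, h}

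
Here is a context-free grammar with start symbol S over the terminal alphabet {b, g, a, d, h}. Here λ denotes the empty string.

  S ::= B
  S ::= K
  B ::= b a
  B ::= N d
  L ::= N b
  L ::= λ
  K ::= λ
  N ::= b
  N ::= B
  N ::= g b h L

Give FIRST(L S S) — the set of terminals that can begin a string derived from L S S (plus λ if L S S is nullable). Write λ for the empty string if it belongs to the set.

{λ, b, g}

FIRST(K): from K::=λ we get {λ}. So FIRST(K) = {λ}.
FIRST(S): from S::=B we get {b, g}; from S::=K we get {λ}. So FIRST(S) = {λ, b, g}.
FIRST(B): from B::=b a we get {b}; from B::=N d we get {b, g}. So FIRST(B) = {b, g}.
FIRST(N): from N::=b we get {b}; from N::=B we get {b, g}; from N::=g b h L we get {g}. So FIRST(N) = {b, g}.
FIRST(L): from L::=N b we get {b, g}; from L::=λ we get {λ}. So FIRST(L) = {λ, b, g}.
FIRST(L S S): take FIRST of each symbol in turn, carrying on past any symbol whose FIRST contains λ; result {λ, b, g}.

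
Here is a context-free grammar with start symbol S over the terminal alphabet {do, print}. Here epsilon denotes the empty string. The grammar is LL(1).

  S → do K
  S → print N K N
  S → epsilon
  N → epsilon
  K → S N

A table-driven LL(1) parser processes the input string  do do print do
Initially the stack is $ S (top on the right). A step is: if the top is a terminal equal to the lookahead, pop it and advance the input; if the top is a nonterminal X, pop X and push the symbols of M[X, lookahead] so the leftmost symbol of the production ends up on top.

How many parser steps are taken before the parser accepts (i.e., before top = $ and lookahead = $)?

19

step 1: stack=$ S  input=do do print do $  — expand S → do K
step 2: stack=$ K do  input=do do print do $  — match do
step 3: stack=$ K  input=do print do $  — expand K → S N
step 4: stack=$ N S  input=do print do $  — expand S → do K
step 5: stack=$ N K do  input=do print do $  — match do
step 6: stack=$ N K  input=print do $  — expand K → S N
step 7: stack=$ N N S  input=print do $  — expand S → print N K N
step 8: stack=$ N N N K N print  input=print do $  — match print
step 9: stack=$ N N N K N  input=do $  — expand N → epsilon
step 10: stack=$ N N N K  input=do $  — expand K → S N
step 11: stack=$ N N N N S  input=do $  — expand S → do K
step 12: stack=$ N N N N K do  input=do $  — match do
step 13: stack=$ N N N N K  input=$  — expand K → S N
step 14: stack=$ N N N N N S  input=$  — expand S → epsilon
step 15: stack=$ N N N N N  input=$  — expand N → epsilon
step 16: stack=$ N N N N  input=$  — expand N → epsilon
step 17: stack=$ N N N  input=$  — expand N → epsilon
step 18: stack=$ N N  input=$  — expand N → epsilon
step 19: stack=$ N  input=$  — expand N → epsilon
Accept reached after 19 steps.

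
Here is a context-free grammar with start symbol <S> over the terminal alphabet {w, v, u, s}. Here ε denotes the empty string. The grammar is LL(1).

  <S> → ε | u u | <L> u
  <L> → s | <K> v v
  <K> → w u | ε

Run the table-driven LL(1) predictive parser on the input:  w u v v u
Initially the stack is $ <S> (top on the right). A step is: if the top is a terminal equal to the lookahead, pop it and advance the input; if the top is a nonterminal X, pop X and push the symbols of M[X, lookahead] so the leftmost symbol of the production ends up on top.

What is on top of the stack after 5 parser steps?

step 1: stack=$ <S>  input=w u v v u $  — expand <S> → <L> u
step 2: stack=$ u <L>  input=w u v v u $  — expand <L> → <K> v v
step 3: stack=$ u v v <K>  input=w u v v u $  — expand <K> → w u
step 4: stack=$ u v v u w  input=w u v v u $  — match w
step 5: stack=$ u v v u  input=u v v u $  — match u
Stack after step 5: $ u v v (top = v).

v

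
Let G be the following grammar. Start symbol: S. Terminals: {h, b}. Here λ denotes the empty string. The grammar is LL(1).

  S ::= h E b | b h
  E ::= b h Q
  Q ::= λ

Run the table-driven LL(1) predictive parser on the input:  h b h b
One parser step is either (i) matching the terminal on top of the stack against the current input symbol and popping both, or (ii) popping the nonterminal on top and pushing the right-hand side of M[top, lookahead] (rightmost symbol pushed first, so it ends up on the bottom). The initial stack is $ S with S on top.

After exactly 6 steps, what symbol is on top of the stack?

     Stack      Input      Action
  1  $ S        h b h b $  expand S ::= h E b
  2  $ b E h    h b h b $  match h
  3  $ b E      b h b $    expand E ::= b h Q
  4  $ b Q h b  b h b $    match b
  5  $ b Q h    h b $      match h
  6  $ b Q      b $        expand Q ::= λ
Stack after step 6: $ b (top = b).

b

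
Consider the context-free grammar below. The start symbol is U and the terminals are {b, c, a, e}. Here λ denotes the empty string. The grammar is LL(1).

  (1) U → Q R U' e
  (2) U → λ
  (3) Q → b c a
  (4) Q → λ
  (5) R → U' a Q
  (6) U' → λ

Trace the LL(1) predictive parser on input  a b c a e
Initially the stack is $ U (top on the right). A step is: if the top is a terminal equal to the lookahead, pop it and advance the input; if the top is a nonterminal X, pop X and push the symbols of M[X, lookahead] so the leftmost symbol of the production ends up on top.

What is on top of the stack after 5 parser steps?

Q

     Stack          Input        Action
  1  $ U            a b c a e $  expand U → Q R U' e
  2  $ e U' R Q     a b c a e $  expand Q → λ
  3  $ e U' R       a b c a e $  expand R → U' a Q
  4  $ e U' Q a U'  a b c a e $  expand U' → λ
  5  $ e U' Q a     a b c a e $  match a
Stack after step 5: $ e U' Q (top = Q).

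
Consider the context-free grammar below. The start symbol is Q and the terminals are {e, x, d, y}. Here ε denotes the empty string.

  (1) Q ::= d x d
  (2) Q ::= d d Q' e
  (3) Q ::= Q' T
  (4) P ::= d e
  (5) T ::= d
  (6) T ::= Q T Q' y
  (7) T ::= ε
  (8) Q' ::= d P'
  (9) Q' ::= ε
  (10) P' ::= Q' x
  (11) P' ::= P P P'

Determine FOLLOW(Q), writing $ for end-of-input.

{$, d, y}

FIRST(P) = {d}
FIRST(Q') = {ε, d}
FIRST(P') = {d, x}  (via Q' x, P P P')
FIRST(Q) = {ε, d, y}  (via Q' T)
FIRST(T) = {ε, d, y}  (via Q T Q' y)
FOLLOW(Q) includes $ since Q is the start symbol.
FOLLOW(Q): in T::=Q T Q' y, Q is followed by T Q' y with FIRST {d, y}. Thus FOLLOW(Q) = {$, d, y}.
FOLLOW(P): in P'::=P P P' (occurrence 1), P is followed by P P' with FIRST {d}; in P'::=P P P' (occurrence 2), P is followed by P' with FIRST {d, x}. Thus FOLLOW(P) = {d, x}.
FOLLOW(T): in Q::=Q' T, the suffix after T is empty, so FOLLOW(T) ⊇ FOLLOW(Q) = {$, d, y}; in T::=Q T Q' y, T is followed by Q' y with FIRST {d, y}. Thus FOLLOW(T) = {$, d, y}.
FOLLOW(Q'): in Q::=d d Q' e, Q' is followed by e with FIRST {e}; in Q::=Q' T, Q' is followed by T with FIRST {ε, d, y}; in Q::=Q' T, the suffix after Q' is nullable, so FOLLOW(Q') ⊇ FOLLOW(Q) = {$, d, y}; in T::=Q T Q' y, Q' is followed by y with FIRST {y}; in P'::=Q' x, Q' is followed by x with FIRST {x}. Thus FOLLOW(Q') = {$, d, e, x, y}.
FOLLOW(P'): in Q'::=d P', the suffix after P' is empty, so FOLLOW(P') ⊇ FOLLOW(Q') = {$, d, e, x, y}; in P'::=P P P', the suffix after P' is empty (adds nothing new). Thus FOLLOW(P') = {$, d, e, x, y}.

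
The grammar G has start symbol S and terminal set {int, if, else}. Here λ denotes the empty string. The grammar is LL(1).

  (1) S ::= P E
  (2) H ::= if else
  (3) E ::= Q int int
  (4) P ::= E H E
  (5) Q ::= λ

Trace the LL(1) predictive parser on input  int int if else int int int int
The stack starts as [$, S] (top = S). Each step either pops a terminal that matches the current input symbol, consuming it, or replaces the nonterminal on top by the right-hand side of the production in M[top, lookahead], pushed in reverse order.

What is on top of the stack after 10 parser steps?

step 1: stack=$ S  input=int int if else int int int int $  — expand S ::= P E
step 2: stack=$ E P  input=int int if else int int int int $  — expand P ::= E H E
step 3: stack=$ E E H E  input=int int if else int int int int $  — expand E ::= Q int int
step 4: stack=$ E E H int int Q  input=int int if else int int int int $  — expand Q ::= λ
step 5: stack=$ E E H int int  input=int int if else int int int int $  — match int
step 6: stack=$ E E H int  input=int if else int int int int $  — match int
step 7: stack=$ E E H  input=if else int int int int $  — expand H ::= if else
step 8: stack=$ E E else if  input=if else int int int int $  — match if
step 9: stack=$ E E else  input=else int int int int $  — match else
step 10: stack=$ E E  input=int int int int $  — expand E ::= Q int int
Stack after step 10: $ E int int Q (top = Q).

Q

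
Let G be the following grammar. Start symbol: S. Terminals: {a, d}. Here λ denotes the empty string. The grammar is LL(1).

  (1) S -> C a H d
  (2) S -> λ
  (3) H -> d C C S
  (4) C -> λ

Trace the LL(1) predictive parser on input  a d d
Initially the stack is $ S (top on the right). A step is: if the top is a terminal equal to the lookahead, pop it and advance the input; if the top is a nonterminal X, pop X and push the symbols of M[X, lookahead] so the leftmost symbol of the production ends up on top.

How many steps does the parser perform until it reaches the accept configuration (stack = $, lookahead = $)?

     Stack        Input    Action
  1  $ S          a d d $  expand S -> C a H d
  2  $ d H a C    a d d $  expand C -> λ
  3  $ d H a      a d d $  match a
  4  $ d H        d d $    expand H -> d C C S
  5  $ d S C C d  d d $    match d
  6  $ d S C C    d $      expand C -> λ
  7  $ d S C      d $      expand C -> λ
  8  $ d S        d $      expand S -> λ
  9  $ d          d $      match d
Accept reached after 9 steps.

9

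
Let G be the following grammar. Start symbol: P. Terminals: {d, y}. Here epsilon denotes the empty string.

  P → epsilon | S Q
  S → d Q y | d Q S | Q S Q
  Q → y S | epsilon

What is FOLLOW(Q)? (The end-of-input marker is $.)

{$, d, y}

FIRST(Q): from Q→y S we get {y}; from Q→epsilon we get {epsilon}. So FIRST(Q) = {epsilon, y}.
FIRST(S): from S→d Q y we get {d}; from S→d Q S we get {d}; from S→Q S Q we get {d, y}. So FIRST(S) = {d, y}.
FIRST(P): from P→epsilon we get {epsilon}; from P→S Q we get {d, y}. So FIRST(P) = {epsilon, d, y}.
FOLLOW(P) includes $ since P is the start symbol.
FOLLOW(P): P appears on no right-hand side. Thus FOLLOW(P) = {$}.
FOLLOW(S): in P→S Q, S is followed by Q with FIRST {epsilon, y}; in P→S Q, the suffix after S is nullable, so FOLLOW(S) ⊇ FOLLOW(P) = {$}; in S→d Q S, the suffix after S is empty (adds nothing new); in S→Q S Q, S is followed by Q with FIRST {epsilon, y}; in S→Q S Q, the suffix after S is nullable (adds nothing new); in Q→y S, the suffix after S is empty, so FOLLOW(S) ⊇ FOLLOW(Q) = {$, d, y}. Thus FOLLOW(S) = {$, d, y}.
FOLLOW(Q): in P→S Q, the suffix after Q is empty, so FOLLOW(Q) ⊇ FOLLOW(P) = {$}; in S→d Q y, Q is followed by y with FIRST {y}; in S→d Q S, Q is followed by S with FIRST {d, y}; in S→Q S Q (occurrence 1), Q is followed by S Q with FIRST {d, y}; in S→Q S Q (occurrence 2), the suffix after Q is empty, so FOLLOW(Q) ⊇ FOLLOW(S) = {$, d, y}. Thus FOLLOW(Q) = {$, d, y}.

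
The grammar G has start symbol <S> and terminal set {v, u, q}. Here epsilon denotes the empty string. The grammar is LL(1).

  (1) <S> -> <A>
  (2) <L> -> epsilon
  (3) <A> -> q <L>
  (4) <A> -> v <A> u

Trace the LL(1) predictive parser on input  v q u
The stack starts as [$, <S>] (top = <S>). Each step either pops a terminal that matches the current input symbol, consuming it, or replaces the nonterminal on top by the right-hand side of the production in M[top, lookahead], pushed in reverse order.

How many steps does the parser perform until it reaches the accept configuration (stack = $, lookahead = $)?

     Stack      Input    Action
  1  $ <S>      v q u $  expand <S> -> <A>
  2  $ <A>      v q u $  expand <A> -> v <A> u
  3  $ u <A> v  v q u $  match v
  4  $ u <A>    q u $    expand <A> -> q <L>
  5  $ u <L> q  q u $    match q
  6  $ u <L>    u $      expand <L> -> epsilon
  7  $ u        u $      match u
Accept reached after 7 steps.

7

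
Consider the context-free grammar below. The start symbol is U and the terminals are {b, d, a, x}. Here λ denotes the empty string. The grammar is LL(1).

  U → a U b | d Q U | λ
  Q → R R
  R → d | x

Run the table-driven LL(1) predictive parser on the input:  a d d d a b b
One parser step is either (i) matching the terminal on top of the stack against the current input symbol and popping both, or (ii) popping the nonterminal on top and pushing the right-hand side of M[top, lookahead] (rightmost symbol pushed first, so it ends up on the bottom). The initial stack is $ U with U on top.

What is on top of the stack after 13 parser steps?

b

step 1: stack=$ U  input=a d d d a b b $  — expand U → a U b
step 2: stack=$ b U a  input=a d d d a b b $  — match a
step 3: stack=$ b U  input=d d d a b b $  — expand U → d Q U
step 4: stack=$ b U Q d  input=d d d a b b $  — match d
step 5: stack=$ b U Q  input=d d a b b $  — expand Q → R R
step 6: stack=$ b U R R  input=d d a b b $  — expand R → d
step 7: stack=$ b U R d  input=d d a b b $  — match d
step 8: stack=$ b U R  input=d a b b $  — expand R → d
step 9: stack=$ b U d  input=d a b b $  — match d
step 10: stack=$ b U  input=a b b $  — expand U → a U b
step 11: stack=$ b b U a  input=a b b $  — match a
step 12: stack=$ b b U  input=b b $  — expand U → λ
step 13: stack=$ b b  input=b b $  — match b
Stack after step 13: $ b (top = b).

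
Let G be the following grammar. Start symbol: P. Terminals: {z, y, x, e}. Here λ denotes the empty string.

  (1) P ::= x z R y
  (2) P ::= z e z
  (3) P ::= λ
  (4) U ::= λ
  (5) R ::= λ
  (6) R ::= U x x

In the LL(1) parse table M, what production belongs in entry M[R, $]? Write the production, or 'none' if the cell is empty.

none

FIRST(P): from P::=x z R y we get {x}; from P::=z e z we get {z}; from P::=λ we get {λ}. So FIRST(P) = {λ, x, z}.
FIRST(U): from U::=λ we get {λ}. So FIRST(U) = {λ}.
FIRST(R): from R::=λ we get {λ}; from R::=U x x we get {x}. So FIRST(R) = {λ, x}.
FOLLOW(P) includes $ since P is the start symbol.
FOLLOW(R): in P::=x z R y, R is followed by y with FIRST {y}. Thus FOLLOW(R) = {y}.
For R ::= λ: FIRST(λ) = {λ}, so it goes in M[R, t] for t ∈ {}; since λ ∈ FIRST, also for every t ∈ FOLLOW(R) = {y}.
For R ::= U x x: FIRST(U x x) = {x}, so it goes in M[R, t] for t ∈ {x}.
None of these place a production in M[R, $].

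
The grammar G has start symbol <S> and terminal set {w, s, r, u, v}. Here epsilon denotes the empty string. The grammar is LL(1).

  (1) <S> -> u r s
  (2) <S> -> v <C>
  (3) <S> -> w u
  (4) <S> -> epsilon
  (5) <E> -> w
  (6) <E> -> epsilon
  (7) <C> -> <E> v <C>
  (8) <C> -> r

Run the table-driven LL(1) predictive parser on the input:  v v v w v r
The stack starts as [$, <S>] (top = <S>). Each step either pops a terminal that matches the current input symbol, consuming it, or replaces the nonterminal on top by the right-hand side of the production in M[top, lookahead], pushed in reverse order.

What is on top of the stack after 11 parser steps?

v

step 1: stack=$ <S>  input=v v v w v r $  — expand <S> -> v <C>
step 2: stack=$ <C> v  input=v v v w v r $  — match v
step 3: stack=$ <C>  input=v v w v r $  — expand <C> -> <E> v <C>
step 4: stack=$ <C> v <E>  input=v v w v r $  — expand <E> -> epsilon
step 5: stack=$ <C> v  input=v v w v r $  — match v
step 6: stack=$ <C>  input=v w v r $  — expand <C> -> <E> v <C>
step 7: stack=$ <C> v <E>  input=v w v r $  — expand <E> -> epsilon
step 8: stack=$ <C> v  input=v w v r $  — match v
step 9: stack=$ <C>  input=w v r $  — expand <C> -> <E> v <C>
step 10: stack=$ <C> v <E>  input=w v r $  — expand <E> -> w
step 11: stack=$ <C> v w  input=w v r $  — match w
Stack after step 11: $ <C> v (top = v).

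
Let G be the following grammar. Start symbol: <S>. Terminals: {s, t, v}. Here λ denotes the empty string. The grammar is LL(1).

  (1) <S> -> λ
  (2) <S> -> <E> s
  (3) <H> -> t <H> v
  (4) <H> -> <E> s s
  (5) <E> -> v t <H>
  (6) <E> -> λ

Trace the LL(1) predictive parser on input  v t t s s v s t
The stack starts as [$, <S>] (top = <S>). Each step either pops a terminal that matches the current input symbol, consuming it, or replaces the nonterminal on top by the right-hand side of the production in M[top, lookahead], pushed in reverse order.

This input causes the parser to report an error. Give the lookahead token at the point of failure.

step 1: stack=$ <S>  input=v t t s s v s t $  — expand <S> -> <E> s
step 2: stack=$ s <E>  input=v t t s s v s t $  — expand <E> -> v t <H>
step 3: stack=$ s <H> t v  input=v t t s s v s t $  — match v
step 4: stack=$ s <H> t  input=t t s s v s t $  — match t
step 5: stack=$ s <H>  input=t s s v s t $  — expand <H> -> t <H> v
step 6: stack=$ s v <H> t  input=t s s v s t $  — match t
step 7: stack=$ s v <H>  input=s s v s t $  — expand <H> -> <E> s s
step 8: stack=$ s v s s <E>  input=s s v s t $  — expand <E> -> λ
step 9: stack=$ s v s s  input=s s v s t $  — match s
step 10: stack=$ s v s  input=s v s t $  — match s
step 11: stack=$ s v  input=v s t $  — match v
step 12: stack=$ s  input=s t $  — match s
step 13: stack=$  input=t $  — error: stack empty but input remains

t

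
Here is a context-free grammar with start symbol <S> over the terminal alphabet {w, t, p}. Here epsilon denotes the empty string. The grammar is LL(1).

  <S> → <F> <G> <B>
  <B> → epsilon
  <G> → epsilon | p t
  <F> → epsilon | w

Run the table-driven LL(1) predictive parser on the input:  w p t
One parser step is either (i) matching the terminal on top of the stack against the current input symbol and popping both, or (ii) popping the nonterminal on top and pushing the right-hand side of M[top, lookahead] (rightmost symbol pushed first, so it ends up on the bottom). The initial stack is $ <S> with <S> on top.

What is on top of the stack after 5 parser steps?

     Stack          Input    Action
  1  $ <S>          w p t $  expand <S> → <F> <G> <B>
  2  $ <B> <G> <F>  w p t $  expand <F> → w
  3  $ <B> <G> w    w p t $  match w
  4  $ <B> <G>      p t $    expand <G> → p t
  5  $ <B> t p      p t $    match p
Stack after step 5: $ <B> t (top = t).

t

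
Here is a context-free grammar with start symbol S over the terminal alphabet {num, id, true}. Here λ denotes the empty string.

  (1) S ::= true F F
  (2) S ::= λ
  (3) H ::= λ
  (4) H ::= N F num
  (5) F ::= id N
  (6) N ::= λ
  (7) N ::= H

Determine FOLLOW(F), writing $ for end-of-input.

{$, id, num}

FIRST(S) = {λ, true}
FIRST(F) = {id}
FIRST(H) = {λ, id}  (via N F num)
FIRST(N) = {λ, id}  (via H)
FOLLOW(S) includes $ since S is the start symbol.
FOLLOW(S): S appears on no right-hand side. Thus FOLLOW(S) = {$}.
FOLLOW(F): in S::=true F F (occurrence 1), F is followed by F with FIRST {id}; in S::=true F F (occurrence 2), the suffix after F is empty, so FOLLOW(F) ⊇ FOLLOW(S) = {$}; in H::=N F num, F is followed by num with FIRST {num}. Thus FOLLOW(F) = {$, id, num}.
FOLLOW(N): in H::=N F num, N is followed by F num with FIRST {id}; in F::=id N, the suffix after N is empty, so FOLLOW(N) ⊇ FOLLOW(F) = {$, id, num}. Thus FOLLOW(N) = {$, id, num}.
FOLLOW(H): in N::=H, the suffix after H is empty, so FOLLOW(H) ⊇ FOLLOW(N) = {$, id, num}. Thus FOLLOW(H) = {$, id, num}.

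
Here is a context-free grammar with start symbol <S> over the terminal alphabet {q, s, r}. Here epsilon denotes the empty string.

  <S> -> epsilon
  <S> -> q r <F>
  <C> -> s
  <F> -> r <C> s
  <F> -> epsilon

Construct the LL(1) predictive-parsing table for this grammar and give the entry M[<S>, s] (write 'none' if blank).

FIRST(<S>): from <S>->epsilon we get {epsilon}; from <S>->q r <F> we get {q}. So FIRST(<S>) = {epsilon, q}.
FIRST(<C>): from <C>->s we get {s}. So FIRST(<C>) = {s}.
FIRST(<F>): from <F>->r <C> s we get {r}; from <F>->epsilon we get {epsilon}. So FIRST(<F>) = {epsilon, r}.
FOLLOW(<S>) includes $ since <S> is the start symbol.
FOLLOW(<S>): <S> appears on no right-hand side. Thus FOLLOW(<S>) = {$}.
For <S> -> epsilon: FIRST(epsilon) = {epsilon}, so it goes in M[<S>, t] for t ∈ {}; since epsilon ∈ FIRST, also for every t ∈ FOLLOW(<S>) = {$}.
For <S> -> q r <F>: FIRST(q r <F>) = {q}, so it goes in M[<S>, t] for t ∈ {q}.
None of these place a production in M[<S>, s].

none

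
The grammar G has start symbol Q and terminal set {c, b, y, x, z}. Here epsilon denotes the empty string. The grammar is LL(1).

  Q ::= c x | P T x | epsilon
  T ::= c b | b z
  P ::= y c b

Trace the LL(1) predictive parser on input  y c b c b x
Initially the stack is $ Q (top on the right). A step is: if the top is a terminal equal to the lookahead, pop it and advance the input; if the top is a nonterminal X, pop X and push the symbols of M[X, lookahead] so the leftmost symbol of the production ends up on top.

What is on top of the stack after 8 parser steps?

x

     Stack        Input          Action
  1  $ Q          y c b c b x $  expand Q ::= P T x
  2  $ x T P      y c b c b x $  expand P ::= y c b
  3  $ x T b c y  y c b c b x $  match y
  4  $ x T b c    c b c b x $    match c
  5  $ x T b      b c b x $      match b
  6  $ x T        c b x $        expand T ::= c b
  7  $ x b c      c b x $        match c
  8  $ x b        b x $          match b
Stack after step 8: $ x (top = x).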